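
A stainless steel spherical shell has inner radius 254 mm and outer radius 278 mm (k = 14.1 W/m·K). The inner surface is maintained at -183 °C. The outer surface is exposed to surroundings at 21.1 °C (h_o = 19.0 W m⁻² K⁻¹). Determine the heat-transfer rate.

Q = 3.64 kW

Treat each layer as a resistance in series:
  R_stainless steel = (1/0.254 − 1/0.278)/(4πk) = 0.3399/(4π·14.1) = 0.001918 K/W
  R_conv,out = 1/(4πr²h) = 1/(4π·0.278²·19.0) = 0.05419 K/W
ΣR = 0.001918 + 0.05419 = 0.05611 K/W
Q = ΔT/ΣR = (-183 °C − 21.1 °C)/0.05611 = -3640 W
(Negative Q ⇒ heat flows inward; heat gain = 3640 W.)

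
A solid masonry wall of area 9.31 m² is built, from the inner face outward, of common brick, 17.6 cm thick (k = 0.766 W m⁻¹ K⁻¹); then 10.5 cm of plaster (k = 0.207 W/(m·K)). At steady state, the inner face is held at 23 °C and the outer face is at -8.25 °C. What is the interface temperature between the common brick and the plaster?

T = 13.3 °C

Series thermal resistances, inner to outer:
  R_common brick = L/(kA) = 0.176/(0.766·9.31) = 0.02468 K/W
  R_plaster = L/(kA) = 0.105/(0.207·9.31) = 0.05448 K/W
ΣR = 0.02468 + 0.05448 = 0.07916 K/W
Q = ΔT/ΣR = (23 °C − -8.25 °C)/0.07916 = 394.8 W
From the inner boundary to the common brick/plaster interface, ΣR_partial = 0.02468 K/W.
T_interface = T_in − Q·ΣR_partial = 23 °C − (394.8)(0.02468) = 13.3 °C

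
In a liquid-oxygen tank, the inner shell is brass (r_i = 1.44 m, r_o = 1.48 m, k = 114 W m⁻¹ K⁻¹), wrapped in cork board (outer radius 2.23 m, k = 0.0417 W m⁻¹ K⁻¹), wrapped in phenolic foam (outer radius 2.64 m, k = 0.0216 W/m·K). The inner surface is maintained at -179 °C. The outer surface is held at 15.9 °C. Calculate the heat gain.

Q = 282 W

Resistance network (inner→outer):
  R_brass = (1/1.44 − 1/1.48)/(4πk) = 0.01877/(4π·114) = 1.310×10^-5 K/W
  R_cork board = (1/1.48 − 1/2.23)/(4πk) = 0.2272/(4π·0.0417) = 0.4337 K/W
  R_phenolic foam = (1/2.23 − 1/2.64)/(4πk) = 0.06964/(4π·0.0216) = 0.2566 K/W
ΣR = 1.310×10^-5 + 0.4337 + 0.2566 = 0.6903 K/W
Q = ΔT/ΣR = (-179 °C − 15.9 °C)/0.6903 = -282 W
(Negative Q ⇒ heat flows inward; heat gain = 282 W.)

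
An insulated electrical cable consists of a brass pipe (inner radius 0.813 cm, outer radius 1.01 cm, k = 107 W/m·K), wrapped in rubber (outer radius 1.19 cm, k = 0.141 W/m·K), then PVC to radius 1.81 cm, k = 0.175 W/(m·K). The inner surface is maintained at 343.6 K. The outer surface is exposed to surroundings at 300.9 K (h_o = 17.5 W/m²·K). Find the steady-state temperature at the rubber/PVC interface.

Resistance network (inner→outer):
  R'_brass = ln(0.0101/0.00813)/(2πk) = 0.2170/(2π·107) = 3.227×10^-4 m·K/W
  R'_rubber = ln(0.0119/0.0101)/(2πk) = 0.1640/(2π·0.141) = 0.1851 m·K/W
  R'_PVC = ln(0.0181/0.0119)/(2πk) = 0.4194/(2π·0.175) = 0.3814 m·K/W
  R'_conv,out = 1/(2πr h) = 1/(2π·0.0181·17.5) = 0.5025 m·K/W
ΣR = 3.227×10^-4 + 0.1851 + 0.3814 + 0.5025 = 1.069 m·K/W
Q' = ΔT/ΣR = (343.6 K − 300.9 K)/1.069 = 39.94 W/m
From the inner boundary to the rubber/PVC interface, ΣR_partial = 0.1854 m·K/W.
T_interface = T_in − Q'·ΣR_partial = 343.6 K − (39.94)(0.1854) = 336.2 K

T = 336.2 K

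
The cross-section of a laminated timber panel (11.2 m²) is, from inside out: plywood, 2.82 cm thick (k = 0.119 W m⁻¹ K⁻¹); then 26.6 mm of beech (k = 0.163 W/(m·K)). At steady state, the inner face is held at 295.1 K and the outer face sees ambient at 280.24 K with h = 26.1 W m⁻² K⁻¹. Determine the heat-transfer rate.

Q = 380 W

Series thermal resistances, inner to outer:
  R_plywood = L/(kA) = 0.0282/(0.119·11.2) = 0.02116 K/W
  R_beech = L/(kA) = 0.0266/(0.163·11.2) = 0.01457 K/W
  R_conv,out = 1/(hA) = 1/(26.1·11.2) = 0.003421 K/W
ΣR = 0.02116 + 0.01457 + 0.003421 = 0.03915 K/W
Q = ΔT/ΣR = (295.1 K − 280.24 K)/0.03915 = 380 W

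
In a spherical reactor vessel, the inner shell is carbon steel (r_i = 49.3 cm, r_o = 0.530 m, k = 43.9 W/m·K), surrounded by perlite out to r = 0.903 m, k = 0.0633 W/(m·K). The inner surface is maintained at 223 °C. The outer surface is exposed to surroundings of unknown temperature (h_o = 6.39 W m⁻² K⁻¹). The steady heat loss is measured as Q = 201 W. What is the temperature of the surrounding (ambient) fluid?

Sum the resistances:
  R_carbon steel = (1/0.493 − 1/0.530)/(4πk) = 0.1416/(4π·43.9) = 2.567×10^-4 K/W
  R_perlite = (1/0.530 − 1/0.903)/(4πk) = 0.7794/(4π·0.0633) = 0.9798 K/W
  R_conv,out = 1/(4πr²h) = 1/(4π·0.903²·6.39) = 0.01527 K/W
ΣR = 0.9953 K/W
ΔT = Q·ΣR = 201 × 0.9953 = 200.1 K
Heat flows outward, so T_out = T_in − ΔT = 223 − 200.1 = 22.9 °C

T_out = 22.9 °C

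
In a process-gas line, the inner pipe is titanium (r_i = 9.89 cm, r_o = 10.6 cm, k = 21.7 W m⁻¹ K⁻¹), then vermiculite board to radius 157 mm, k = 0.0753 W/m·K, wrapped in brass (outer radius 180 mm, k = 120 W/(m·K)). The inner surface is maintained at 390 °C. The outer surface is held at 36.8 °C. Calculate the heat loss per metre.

Series thermal resistances, inner to outer:
  R'_titanium = ln(0.106/0.0989)/(2πk) = 0.06933/(2π·21.7) = 5.085×10^-4 m·K/W
  R'_vermiculite board = ln(0.157/0.106)/(2πk) = 0.3928/(2π·0.0753) = 0.8302 m·K/W
  R'_brass = ln(0.180/0.157)/(2πk) = 0.1367/(2π·120) = 1.813×10^-4 m·K/W
ΣR = 5.085×10^-4 + 0.8302 + 1.813×10^-4 = 0.8309 m·K/W
Q' = ΔT/ΣR = (390 °C − 36.8 °C)/0.8309 = 425 W/m

Q' = 425 W/m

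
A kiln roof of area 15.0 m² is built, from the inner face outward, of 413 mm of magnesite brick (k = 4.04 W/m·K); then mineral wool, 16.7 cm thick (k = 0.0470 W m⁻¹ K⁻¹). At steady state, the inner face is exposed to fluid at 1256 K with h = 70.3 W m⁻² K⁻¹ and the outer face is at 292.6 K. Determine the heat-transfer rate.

Q = 3.94 kW

Resistance network (inner→outer):
  R_conv,in = 1/(hA) = 1/(70.3·15.0) = 9.483×10^-4 K/W
  R_magnesite brick = L/(kA) = 0.413/(4.04·15.0) = 0.006815 K/W
  R_mineral wool = L/(kA) = 0.167/(0.0470·15.0) = 0.2369 K/W
ΣR = 9.483×10^-4 + 0.006815 + 0.2369 = 0.2447 K/W
Q = ΔT/ΣR = (1256 K − 292.6 K)/0.2447 = 3940 W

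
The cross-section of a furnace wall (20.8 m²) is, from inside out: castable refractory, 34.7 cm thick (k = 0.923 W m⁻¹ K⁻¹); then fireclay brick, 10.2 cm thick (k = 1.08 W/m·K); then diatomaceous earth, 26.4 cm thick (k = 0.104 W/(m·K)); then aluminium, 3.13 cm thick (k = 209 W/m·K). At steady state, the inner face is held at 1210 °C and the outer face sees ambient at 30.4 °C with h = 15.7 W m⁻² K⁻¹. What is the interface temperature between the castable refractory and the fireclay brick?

T = 1066 °C

Resistance network (inner→outer):
  R_castable refractory = L/(kA) = 0.347/(0.923·20.8) = 0.01807 K/W
  R_fireclay brick = L/(kA) = 0.102/(1.08·20.8) = 0.004541 K/W
  R_diatomaceous earth = L/(kA) = 0.264/(0.104·20.8) = 0.1220 K/W
  R_aluminium = L/(kA) = 0.0313/(209·20.8) = 7.200×10^-6 K/W
  R_conv,out = 1/(hA) = 1/(15.7·20.8) = 0.003062 K/W
ΣR = 0.01807 + 0.004541 + 0.1220 + 7.200×10^-6 + 0.003062 = 0.1477 K/W
Q = ΔT/ΣR = (1210 °C − 30.4 °C)/0.1477 = 7986 W
From the inner boundary to the castable refractory/fireclay brick interface, ΣR_partial = 0.01807 K/W.
T_interface = T_in − Q·ΣR_partial = 1210 °C − (7986)(0.01807) = 1066 °C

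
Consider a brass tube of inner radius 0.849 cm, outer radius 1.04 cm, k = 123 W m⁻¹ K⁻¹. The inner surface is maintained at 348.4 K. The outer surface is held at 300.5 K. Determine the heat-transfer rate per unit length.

Q' = 1.82×10^5 W/m

Q' = 2πk·ΔT/ln(r₂/r₁) = 2π × 123 × 47.9 / ln(0.0104/0.00849) = 1.82×10^5 W/m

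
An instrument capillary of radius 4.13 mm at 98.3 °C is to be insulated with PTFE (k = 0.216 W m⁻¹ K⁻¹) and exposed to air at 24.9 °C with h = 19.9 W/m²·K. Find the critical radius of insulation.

For a cylinder, r_cr = k_ins/h = 0.216/19.9 = 0.0109 m = 1.09 cm

r_cr = 1.09 cm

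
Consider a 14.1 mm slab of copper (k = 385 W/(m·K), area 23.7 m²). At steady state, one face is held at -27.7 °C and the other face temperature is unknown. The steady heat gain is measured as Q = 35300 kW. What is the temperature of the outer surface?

Sum the resistances:
  R_copper = L/(kA) = 0.0141/(385·23.7) = 1.545×10^-6 K/W
ΣR = 1.545×10^-6 K/W
ΔT = Q·ΣR = 3.53×10^7 × 1.545×10^-6 = 54.54 K
Heat flows inward, so T_out = T_in + ΔT = -27.7 + 54.54 = 26.8 °C

T_out = 26.8 °C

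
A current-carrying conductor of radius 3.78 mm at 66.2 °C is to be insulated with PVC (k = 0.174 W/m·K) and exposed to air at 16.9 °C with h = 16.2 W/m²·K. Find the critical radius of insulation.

For a cylinder, r_cr = k_ins/h = 0.174/16.2 = 0.0107 m = 1.07 cm

r_cr = 1.07 cm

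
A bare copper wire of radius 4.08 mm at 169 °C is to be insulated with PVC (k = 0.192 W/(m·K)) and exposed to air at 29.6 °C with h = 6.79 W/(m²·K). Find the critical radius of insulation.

r_cr = 2.83 cm

For a cylinder, r_cr = k_ins/h = 0.192/6.79 = 0.0283 m = 2.83 cm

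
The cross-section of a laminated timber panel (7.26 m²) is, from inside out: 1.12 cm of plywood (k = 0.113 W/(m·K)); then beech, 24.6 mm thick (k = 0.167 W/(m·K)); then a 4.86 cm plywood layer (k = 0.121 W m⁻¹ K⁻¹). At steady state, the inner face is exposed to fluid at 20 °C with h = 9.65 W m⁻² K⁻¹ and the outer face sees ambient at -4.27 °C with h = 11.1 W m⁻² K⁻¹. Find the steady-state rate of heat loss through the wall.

Series thermal resistances, inner to outer:
  R_conv,in = 1/(hA) = 1/(9.65·7.26) = 0.01427 K/W
  R_plywood = L/(kA) = 0.0112/(0.113·7.26) = 0.01365 K/W
  R_beech = L/(kA) = 0.0246/(0.167·7.26) = 0.02029 K/W
  R_plywood = L/(kA) = 0.0486/(0.121·7.26) = 0.05532 K/W
  R_conv,out = 1/(hA) = 1/(11.1·7.26) = 0.01241 K/W
ΣR = 0.01427 + 0.01365 + 0.02029 + 0.05532 + 0.01241 = 0.1159 K/W
Q = ΔT/ΣR = (20 °C − -4.27 °C)/0.1159 = 209 W

Q = 209 W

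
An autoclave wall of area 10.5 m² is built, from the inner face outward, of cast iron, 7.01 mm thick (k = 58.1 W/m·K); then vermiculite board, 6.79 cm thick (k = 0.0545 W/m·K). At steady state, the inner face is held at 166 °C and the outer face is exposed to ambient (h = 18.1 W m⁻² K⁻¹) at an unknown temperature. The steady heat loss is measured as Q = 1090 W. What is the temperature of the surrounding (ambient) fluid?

Sum the resistances:
  R_cast iron = L/(kA) = 0.00701/(58.1·10.5) = 1.149×10^-5 K/W
  R_vermiculite board = L/(kA) = 0.0679/(0.0545·10.5) = 0.1187 K/W
  R_conv,out = 1/(hA) = 1/(18.1·10.5) = 0.005262 K/W
ΣR = 0.1239 K/W
ΔT = Q·ΣR = 1090 × 0.1239 = 135.1 K
Heat flows outward, so T_out = T_in − ΔT = 166 − 135.1 = 30.9 °C

T_out = 30.9 °C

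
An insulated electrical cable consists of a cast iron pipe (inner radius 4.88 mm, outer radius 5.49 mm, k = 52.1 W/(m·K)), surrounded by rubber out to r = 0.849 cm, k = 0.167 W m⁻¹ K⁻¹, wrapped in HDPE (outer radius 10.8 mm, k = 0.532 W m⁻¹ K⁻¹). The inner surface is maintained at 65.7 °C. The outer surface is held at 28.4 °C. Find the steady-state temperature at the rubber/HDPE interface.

Resistance network (inner→outer):
  R'_cast iron = ln(0.00549/0.00488)/(2πk) = 0.1178/(2π·52.1) = 3.598×10^-4 m·K/W
  R'_rubber = ln(0.00849/0.00549)/(2πk) = 0.4360/(2π·0.167) = 0.4155 m·K/W
  R'_HDPE = ln(0.0108/0.00849)/(2πk) = 0.2407/(2π·0.532) = 0.07200 m·K/W
ΣR = 3.598×10^-4 + 0.4155 + 0.07200 = 0.4879 m·K/W
Q' = ΔT/ΣR = (65.7 °C − 28.4 °C)/0.4879 = 76.45 W/m
From the inner boundary to the rubber/HDPE interface, ΣR_partial = 0.4159 m·K/W.
T_interface = T_in − Q'·ΣR_partial = 65.7 °C − (76.45)(0.4159) = 33.9 °C

T = 33.9 °C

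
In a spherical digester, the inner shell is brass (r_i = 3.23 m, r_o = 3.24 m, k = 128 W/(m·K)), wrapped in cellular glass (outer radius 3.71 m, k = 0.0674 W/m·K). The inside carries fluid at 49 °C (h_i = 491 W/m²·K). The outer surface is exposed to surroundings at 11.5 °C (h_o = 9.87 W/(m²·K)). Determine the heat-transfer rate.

Series thermal resistances, inner to outer:
  R_conv,in = 1/(4πr²h) = 1/(4π·3.23²·491) = 1.553×10^-5 K/W
  R_brass = (1/3.23 − 1/3.24)/(4πk) = 9.555×10^-4/(4π·128) = 5.941×10^-7 K/W
  R_cellular glass = (1/3.24 − 1/3.71)/(4πk) = 0.03910/(4π·0.0674) = 0.04616 K/W
  R_conv,out = 1/(4πr²h) = 1/(4π·3.71²·9.87) = 5.858×10^-4 K/W
ΣR = 1.553×10^-5 + 5.941×10^-7 + 0.04616 + 5.858×10^-4 = 0.04676 K/W
Q = ΔT/ΣR = (49 °C − 11.5 °C)/0.04676 = 802 W

Q = 802 W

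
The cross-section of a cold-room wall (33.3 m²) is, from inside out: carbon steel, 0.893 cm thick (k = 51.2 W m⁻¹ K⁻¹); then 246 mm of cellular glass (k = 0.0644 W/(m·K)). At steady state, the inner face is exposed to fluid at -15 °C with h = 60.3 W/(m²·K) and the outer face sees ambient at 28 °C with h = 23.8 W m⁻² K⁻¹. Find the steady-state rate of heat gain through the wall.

Q = 369 W

Resistance network (inner→outer):
  R_conv,in = 1/(hA) = 1/(60.3·33.3) = 4.980×10^-4 K/W
  R_carbon steel = L/(kA) = 0.00893/(51.2·33.3) = 5.238×10^-6 K/W
  R_cellular glass = L/(kA) = 0.246/(0.0644·33.3) = 0.1147 K/W
  R_conv,out = 1/(hA) = 1/(23.8·33.3) = 0.001262 K/W
ΣR = 4.980×10^-4 + 5.238×10^-6 + 0.1147 + 0.001262 = 0.1165 K/W
Q = ΔT/ΣR = (-15 °C − 28 °C)/0.1165 = -369 W
(Negative Q ⇒ heat flows inward; heat gain = 369 W.)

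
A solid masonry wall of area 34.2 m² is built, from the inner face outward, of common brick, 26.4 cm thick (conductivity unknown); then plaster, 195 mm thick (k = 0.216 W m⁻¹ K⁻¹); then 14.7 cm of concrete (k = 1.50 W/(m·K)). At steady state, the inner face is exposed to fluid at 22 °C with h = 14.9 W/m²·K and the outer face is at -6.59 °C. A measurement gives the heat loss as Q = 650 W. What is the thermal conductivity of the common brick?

ΣR = ΔT/Q = |22 − -6.59|/650 = 0.04398 K/W
Known resistances:
  R_conv,in = 1/(hA) = 1/(14.9·34.2) = 0.001962 K/W
  R_plaster = L/(kA) = 0.195/(0.216·34.2) = 0.02640 K/W
  R_concrete = L/(kA) = 0.147/(1.50·34.2) = 0.002865 K/W
R_common brick = ΣR − ΣR_known = 0.04398 − 0.03123 = 0.01275 K/W
L/(kA) = 0.01275 ⇒ k = 0.264/(0.01275·34.2) = 0.605 W/m·K

k = 0.605 W/m·K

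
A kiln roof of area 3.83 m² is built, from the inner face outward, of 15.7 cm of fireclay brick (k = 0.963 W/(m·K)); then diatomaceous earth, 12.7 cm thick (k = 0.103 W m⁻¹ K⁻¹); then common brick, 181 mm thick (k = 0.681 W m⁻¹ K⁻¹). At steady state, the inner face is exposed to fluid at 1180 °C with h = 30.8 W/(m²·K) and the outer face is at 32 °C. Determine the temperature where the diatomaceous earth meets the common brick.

Treat each layer as a resistance in series:
  R_conv,in = 1/(hA) = 1/(30.8·3.83) = 0.008477 K/W
  R_fireclay brick = L/(kA) = 0.157/(0.963·3.83) = 0.04257 K/W
  R_diatomaceous earth = L/(kA) = 0.127/(0.103·3.83) = 0.3219 K/W
  R_common brick = L/(kA) = 0.181/(0.681·3.83) = 0.06940 K/W
ΣR = 0.008477 + 0.04257 + 0.3219 + 0.06940 = 0.4423 K/W
Q = ΔT/ΣR = (1180 °C − 32 °C)/0.4423 = 2596 W
From the inner boundary to the diatomaceous earth/common brick interface, ΣR_partial = 0.3729 K/W.
T_interface = T_in − Q·ΣR_partial = 1180 °C − (2596)(0.3729) = 212 °C

T = 212 °C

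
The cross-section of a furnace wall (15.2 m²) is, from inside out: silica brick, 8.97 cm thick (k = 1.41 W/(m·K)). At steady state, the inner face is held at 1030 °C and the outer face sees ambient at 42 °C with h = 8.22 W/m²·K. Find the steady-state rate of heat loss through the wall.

Q = 81100 W

Treat each layer as a resistance in series:
  R_silica brick = L/(kA) = 0.0897/(1.41·15.2) = 0.004185 K/W
  R_conv,out = 1/(hA) = 1/(8.22·15.2) = 0.008004 K/W
ΣR = 0.004185 + 0.008004 = 0.01219 K/W
Q = ΔT/ΣR = (1030 °C − 42 °C)/0.01219 = 81100 W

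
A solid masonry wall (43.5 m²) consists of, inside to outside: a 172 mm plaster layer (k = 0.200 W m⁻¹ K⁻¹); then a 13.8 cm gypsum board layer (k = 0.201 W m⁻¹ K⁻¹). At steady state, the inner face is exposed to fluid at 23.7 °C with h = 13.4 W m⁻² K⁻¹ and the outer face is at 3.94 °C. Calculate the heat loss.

Q = 530 W

Series thermal resistances, inner to outer:
  R_conv,in = 1/(hA) = 1/(13.4·43.5) = 0.001716 K/W
  R_plaster = L/(kA) = 0.172/(0.200·43.5) = 0.01977 K/W
  R_gypsum board = L/(kA) = 0.138/(0.201·43.5) = 0.01578 K/W
ΣR = 0.001716 + 0.01977 + 0.01578 = 0.03727 K/W
Q = ΔT/ΣR = (23.7 °C − 3.94 °C)/0.03727 = 530 W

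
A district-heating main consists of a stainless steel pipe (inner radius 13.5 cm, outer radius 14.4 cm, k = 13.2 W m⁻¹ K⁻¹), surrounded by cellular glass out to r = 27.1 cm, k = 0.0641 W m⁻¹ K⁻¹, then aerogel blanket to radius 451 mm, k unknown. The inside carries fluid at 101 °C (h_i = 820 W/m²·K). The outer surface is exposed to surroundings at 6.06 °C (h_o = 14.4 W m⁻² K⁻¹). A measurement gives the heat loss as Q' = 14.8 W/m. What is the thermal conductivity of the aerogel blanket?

k = 0.0168 W/m·K

ΣR = ΔT/Q' = |101 − 6.06|/14.8 = 6.415 m·K/W
Known resistances:
  R'_conv,in = 1/(2πr h) = 1/(2π·0.135·820) = 0.001438 m·K/W
  R'_stainless steel = ln(0.144/0.135)/(2πk) = 0.06454/(2π·13.2) = 7.782×10^-4 m·K/W
  R'_cellular glass = ln(0.271/0.144)/(2πk) = 0.6323/(2π·0.0641) = 1.570 m·K/W
  R'_conv,out = 1/(2πr h) = 1/(2π·0.451·14.4) = 0.02451 m·K/W
R_aerogel blanket = ΣR − ΣR_known = 6.415 − 1.597 = 4.818 m·K/W
ln(r₂/r₁)/(2πk) = 4.818 ⇒ k = 0.5093/(2π·4.818) = 0.0168 W/m·K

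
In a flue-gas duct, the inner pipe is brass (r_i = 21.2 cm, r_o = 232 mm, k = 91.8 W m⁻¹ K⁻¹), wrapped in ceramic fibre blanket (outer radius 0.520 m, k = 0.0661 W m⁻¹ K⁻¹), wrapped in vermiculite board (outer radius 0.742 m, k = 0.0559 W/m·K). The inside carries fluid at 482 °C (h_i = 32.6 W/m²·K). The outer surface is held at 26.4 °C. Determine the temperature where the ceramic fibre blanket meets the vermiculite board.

Treat each layer as a resistance in series:
  R'_conv,in = 1/(2πr h) = 1/(2π·0.212·32.6) = 0.02303 m·K/W
  R'_brass = ln(0.232/0.212)/(2πk) = 0.09015/(2π·91.8) = 1.563×10^-4 m·K/W
  R'_ceramic fibre blanket = ln(0.520/0.232)/(2πk) = 0.8071/(2π·0.0661) = 1.943 m·K/W
  R'_vermiculite board = ln(0.742/0.520)/(2πk) = 0.3555/(2π·0.0559) = 1.012 m·K/W
ΣR = 0.02303 + 1.563×10^-4 + 1.943 + 1.012 = 2.978 m·K/W
Q' = ΔT/ΣR = (482 °C − 26.4 °C)/2.978 = 153.0 W/m
From the inner boundary to the ceramic fibre blanket/vermiculite board interface, ΣR_partial = 1.966 m·K/W.
T_interface = T_in − Q'·ΣR_partial = 482 °C − (153.0)(1.966) = 181 °C

T = 181 °C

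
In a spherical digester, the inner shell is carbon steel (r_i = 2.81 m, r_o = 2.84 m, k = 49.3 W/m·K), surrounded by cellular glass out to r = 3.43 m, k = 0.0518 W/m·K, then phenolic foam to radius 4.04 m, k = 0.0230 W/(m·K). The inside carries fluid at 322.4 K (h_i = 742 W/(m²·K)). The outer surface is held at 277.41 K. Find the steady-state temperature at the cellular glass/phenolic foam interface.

T = 305.3 K

Treat each layer as a resistance in series:
  R_conv,in = 1/(4πr²h) = 1/(4π·2.81²·742) = 1.358×10^-5 K/W
  R_carbon steel = (1/2.81 − 1/2.84)/(4πk) = 0.003759/(4π·49.3) = 6.068×10^-6 K/W
  R_cellular glass = (1/2.84 − 1/3.43)/(4πk) = 0.06057/(4π·0.0518) = 0.09305 K/W
  R_phenolic foam = (1/3.43 − 1/4.04)/(4πk) = 0.04402/(4π·0.0230) = 0.1523 K/W
ΣR = 1.358×10^-5 + 6.068×10^-6 + 0.09305 + 0.1523 = 0.2454 K/W
Q = ΔT/ΣR = (322.4 K − 277.41 K)/0.2454 = 183.3 W
From the inner boundary to the cellular glass/phenolic foam interface, ΣR_partial = 0.09307 K/W.
T_interface = T_in − Q·ΣR_partial = 322.4 K − (183.3)(0.09307) = 305.3 K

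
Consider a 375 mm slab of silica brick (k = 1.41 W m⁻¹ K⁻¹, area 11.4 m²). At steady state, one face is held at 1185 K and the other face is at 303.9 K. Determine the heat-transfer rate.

Q = 37800 W

Q = kA·ΔT/L = 1.41 × 11.4 × |1185 K − 303.9 K| / 0.375 = 37800 W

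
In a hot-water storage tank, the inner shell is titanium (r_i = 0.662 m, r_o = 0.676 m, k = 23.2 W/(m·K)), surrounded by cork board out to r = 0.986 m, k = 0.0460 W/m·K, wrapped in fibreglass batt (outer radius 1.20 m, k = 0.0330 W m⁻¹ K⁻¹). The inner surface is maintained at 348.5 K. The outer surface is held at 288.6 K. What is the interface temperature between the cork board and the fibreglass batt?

Series thermal resistances, inner to outer:
  R_titanium = (1/0.662 − 1/0.676)/(4πk) = 0.03128/(4π·23.2) = 1.073×10^-4 K/W
  R_cork board = (1/0.676 − 1/0.986)/(4πk) = 0.4651/(4π·0.0460) = 0.8046 K/W
  R_fibreglass batt = (1/0.986 − 1/1.20)/(4πk) = 0.1809/(4π·0.0330) = 0.4361 K/W
ΣR = 1.073×10^-4 + 0.8046 + 0.4361 = 1.241 K/W
Q = ΔT/ΣR = (348.5 K − 288.6 K)/1.241 = 48.27 W
From the inner boundary to the cork board/fibreglass batt interface, ΣR_partial = 0.8047 K/W.
T_interface = T_in − Q·ΣR_partial = 348.5 K − (48.27)(0.8047) = 309.7 K

T = 309.7 K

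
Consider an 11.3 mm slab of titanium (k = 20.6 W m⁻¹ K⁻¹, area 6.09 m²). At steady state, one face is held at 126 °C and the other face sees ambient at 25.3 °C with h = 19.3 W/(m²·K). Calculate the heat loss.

Q = 11700 W

Resistance network (inner→outer):
  R_titanium = L/(kA) = 0.0113/(20.6·6.09) = 9.007×10^-5 K/W
  R_conv,out = 1/(hA) = 1/(19.3·6.09) = 0.008508 K/W
ΣR = 9.007×10^-5 + 0.008508 = 0.008598 K/W
Q = ΔT/ΣR = (126 °C − 25.3 °C)/0.008598 = 11700 W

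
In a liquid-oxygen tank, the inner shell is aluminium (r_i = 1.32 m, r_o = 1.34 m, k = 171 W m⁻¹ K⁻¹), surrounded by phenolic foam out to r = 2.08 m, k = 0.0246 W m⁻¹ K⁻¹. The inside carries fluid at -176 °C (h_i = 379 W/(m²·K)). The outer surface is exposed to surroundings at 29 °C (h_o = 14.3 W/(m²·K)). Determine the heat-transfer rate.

Treat each layer as a resistance in series:
  R_conv,in = 1/(4πr²h) = 1/(4π·1.32²·379) = 1.205×10^-4 K/W
  R_aluminium = (1/1.32 − 1/1.34)/(4πk) = 0.01131/(4π·171) = 5.262×10^-6 K/W
  R_phenolic foam = (1/1.34 − 1/2.08)/(4πk) = 0.2655/(4π·0.0246) = 0.8589 K/W
  R_conv,out = 1/(4πr²h) = 1/(4π·2.08²·14.3) = 0.001286 K/W
ΣR = 1.205×10^-4 + 5.262×10^-6 + 0.8589 + 0.001286 = 0.8603 K/W
Q = ΔT/ΣR = (-176 °C − 29 °C)/0.8603 = -238 W
(Negative Q ⇒ heat flows inward; heat gain = 238 W.)

Q = 238 W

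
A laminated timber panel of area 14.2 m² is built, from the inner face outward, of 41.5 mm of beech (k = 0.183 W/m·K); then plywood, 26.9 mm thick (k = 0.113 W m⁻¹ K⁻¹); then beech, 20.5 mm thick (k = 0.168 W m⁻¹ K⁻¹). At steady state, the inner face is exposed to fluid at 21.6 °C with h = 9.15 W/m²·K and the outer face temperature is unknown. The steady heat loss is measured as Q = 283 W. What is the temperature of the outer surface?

Series resistances:
  R_conv,in = 1/(hA) = 1/(9.15·14.2) = 0.007696 K/W
  R_beech = L/(kA) = 0.0415/(0.183·14.2) = 0.01597 K/W
  R_plywood = L/(kA) = 0.0269/(0.113·14.2) = 0.01676 K/W
  R_beech = L/(kA) = 0.0205/(0.168·14.2) = 0.008593 K/W
ΣR = 0.04902 K/W
ΔT = Q·ΣR = 283 × 0.04902 = 13.87 K
Heat flows outward, so T_out = T_in − ΔT = 21.6 − 13.87 = 7.73 °C

T_out = 7.73 °C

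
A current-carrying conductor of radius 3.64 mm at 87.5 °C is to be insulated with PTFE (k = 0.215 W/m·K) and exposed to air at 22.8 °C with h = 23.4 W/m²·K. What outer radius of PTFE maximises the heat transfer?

r_cr = 0.919 cm

For a cylinder, r_cr = k_ins/h = 0.215/23.4 = 0.00919 m = 0.919 cm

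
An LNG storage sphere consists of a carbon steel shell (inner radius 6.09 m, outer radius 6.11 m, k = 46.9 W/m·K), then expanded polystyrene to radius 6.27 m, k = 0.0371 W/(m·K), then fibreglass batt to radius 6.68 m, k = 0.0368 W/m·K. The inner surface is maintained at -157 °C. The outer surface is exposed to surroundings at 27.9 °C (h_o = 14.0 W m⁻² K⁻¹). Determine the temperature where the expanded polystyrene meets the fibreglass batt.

T = -102 °C

Series thermal resistances, inner to outer:
  R_carbon steel = (1/6.09 − 1/6.11)/(4πk) = 5.375×10^-4/(4π·46.9) = 9.120×10^-7 K/W
  R_expanded polystyrene = (1/6.11 − 1/6.27)/(4πk) = 0.004176/(4π·0.0371) = 0.008958 K/W
  R_fibreglass batt = (1/6.27 − 1/6.68)/(4πk) = 0.009789/(4π·0.0368) = 0.02117 K/W
  R_conv,out = 1/(4πr²h) = 1/(4π·6.68²·14.0) = 1.274×10^-4 K/W
ΣR = 9.120×10^-7 + 0.008958 + 0.02117 + 1.274×10^-4 = 0.03026 K/W
Q = ΔT/ΣR = (-157 °C − 27.9 °C)/0.03026 = -6110 W
From the inner boundary to the expanded polystyrene/fibreglass batt interface, ΣR_partial = 0.008959 K/W.
T_interface = T_in − Q·ΣR_partial = -157 °C − (-6110)(0.008959) = -102 °C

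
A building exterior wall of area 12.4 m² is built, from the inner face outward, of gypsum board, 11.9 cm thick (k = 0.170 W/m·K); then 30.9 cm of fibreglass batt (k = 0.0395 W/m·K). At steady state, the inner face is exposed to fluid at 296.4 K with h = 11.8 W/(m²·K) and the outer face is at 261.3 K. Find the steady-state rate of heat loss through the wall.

Treat each layer as a resistance in series:
  R_conv,in = 1/(hA) = 1/(11.8·12.4) = 0.006834 K/W
  R_gypsum board = L/(kA) = 0.119/(0.170·12.4) = 0.05645 K/W
  R_fibreglass batt = L/(kA) = 0.309/(0.0395·12.4) = 0.6309 K/W
ΣR = 0.006834 + 0.05645 + 0.6309 = 0.6942 K/W
Q = ΔT/ΣR = (296.4 K − 261.3 K)/0.6942 = 50.6 W

Q = 50.6 W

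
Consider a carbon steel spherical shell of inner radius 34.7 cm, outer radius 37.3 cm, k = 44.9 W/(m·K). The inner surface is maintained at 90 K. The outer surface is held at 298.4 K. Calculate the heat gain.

Q = 4πk·ΔT/(1/r₁ − 1/r₂) = 4π × 44.9 × 208.4 / (1/0.347 − 1/0.373) = 5.85×10^5 W

Q = 5.85×10^5 W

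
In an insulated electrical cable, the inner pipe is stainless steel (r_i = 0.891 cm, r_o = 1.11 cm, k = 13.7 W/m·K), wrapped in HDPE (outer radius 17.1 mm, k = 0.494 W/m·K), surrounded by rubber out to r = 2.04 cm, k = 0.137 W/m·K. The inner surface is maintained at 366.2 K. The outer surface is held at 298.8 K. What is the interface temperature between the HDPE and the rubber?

T = 338.6 K

Treat each layer as a resistance in series:
  R'_stainless steel = ln(0.0111/0.00891)/(2πk) = 0.2198/(2π·13.7) = 0.002553 m·K/W
  R'_HDPE = ln(0.0171/0.0111)/(2πk) = 0.4321/(2π·0.494) = 0.1392 m·K/W
  R'_rubber = ln(0.0204/0.0171)/(2πk) = 0.1765/(2π·0.137) = 0.2050 m·K/W
ΣR = 0.002553 + 0.1392 + 0.2050 = 0.3468 m·K/W
Q' = ΔT/ΣR = (366.2 K − 298.8 K)/0.3468 = 194.3 W/m
From the inner boundary to the HDPE/rubber interface, ΣR_partial = 0.1418 m·K/W.
T_interface = T_in − Q'·ΣR_partial = 366.2 K − (194.3)(0.1418) = 338.6 K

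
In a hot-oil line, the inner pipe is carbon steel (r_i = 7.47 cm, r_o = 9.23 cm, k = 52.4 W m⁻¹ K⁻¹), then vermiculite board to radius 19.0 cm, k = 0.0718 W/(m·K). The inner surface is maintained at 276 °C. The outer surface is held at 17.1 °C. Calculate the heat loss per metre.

Treat each layer as a resistance in series:
  R'_carbon steel = ln(0.0923/0.0747)/(2πk) = 0.2116/(2π·52.4) = 6.426×10^-4 m·K/W
  R'_vermiculite board = ln(0.190/0.0923)/(2πk) = 0.7220/(2π·0.0718) = 1.600 m·K/W
ΣR = 6.426×10^-4 + 1.600 = 1.601 m·K/W
Q' = ΔT/ΣR = (276 °C − 17.1 °C)/1.601 = 162 W/m

Q' = 162 W/m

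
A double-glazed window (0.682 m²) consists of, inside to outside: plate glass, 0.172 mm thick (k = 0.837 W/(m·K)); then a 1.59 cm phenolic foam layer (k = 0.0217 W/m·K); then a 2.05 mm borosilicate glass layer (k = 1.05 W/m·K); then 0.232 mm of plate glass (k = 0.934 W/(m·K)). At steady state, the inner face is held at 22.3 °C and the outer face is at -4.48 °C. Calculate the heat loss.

Q = 24.8 W

Series thermal resistances, inner to outer:
  R_plate glass = L/(kA) = 1.72×10^-4/(0.837·0.682) = 3.013×10^-4 K/W
  R_phenolic foam = L/(kA) = 0.0159/(0.0217·0.682) = 1.074 K/W
  R_borosilicate glass = L/(kA) = 0.00205/(1.05·0.682) = 0.002863 K/W
  R_plate glass = L/(kA) = 2.32×10^-4/(0.934·0.682) = 3.642×10^-4 K/W
ΣR = 3.013×10^-4 + 1.074 + 0.002863 + 3.642×10^-4 = 1.078 K/W
Q = ΔT/ΣR = (22.3 °C − -4.48 °C)/1.078 = 24.8 W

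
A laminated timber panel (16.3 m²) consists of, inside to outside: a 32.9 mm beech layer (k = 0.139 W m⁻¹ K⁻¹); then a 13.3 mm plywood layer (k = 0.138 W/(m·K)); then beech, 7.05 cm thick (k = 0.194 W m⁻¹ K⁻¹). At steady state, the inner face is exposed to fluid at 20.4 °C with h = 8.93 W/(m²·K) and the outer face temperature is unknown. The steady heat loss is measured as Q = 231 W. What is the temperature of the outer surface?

Series resistances:
  R_conv,in = 1/(hA) = 1/(8.93·16.3) = 0.006870 K/W
  R_beech = L/(kA) = 0.0329/(0.139·16.3) = 0.01452 K/W
  R_plywood = L/(kA) = 0.0133/(0.138·16.3) = 0.005913 K/W
  R_beech = L/(kA) = 0.0705/(0.194·16.3) = 0.02229 K/W
ΣR = 0.04960 K/W
ΔT = Q·ΣR = 231 × 0.04960 = 11.46 K
Heat flows outward, so T_out = T_in − ΔT = 20.4 − 11.46 = 8.94 °C

T_out = 8.94 °C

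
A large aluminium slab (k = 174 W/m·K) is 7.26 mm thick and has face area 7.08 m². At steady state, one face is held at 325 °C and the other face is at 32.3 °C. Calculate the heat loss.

Q = 49700 kW

Q = kA·ΔT/L = 174 × 7.08 × |325 °C − 32.3 °C| / 0.00726 = 4.97×10^7 W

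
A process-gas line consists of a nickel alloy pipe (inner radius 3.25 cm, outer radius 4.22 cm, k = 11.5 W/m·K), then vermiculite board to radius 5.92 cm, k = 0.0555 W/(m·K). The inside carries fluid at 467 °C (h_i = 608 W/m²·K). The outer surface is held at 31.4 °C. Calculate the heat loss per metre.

Treat each layer as a resistance in series:
  R'_conv,in = 1/(2πr h) = 1/(2π·0.0325·608) = 0.008054 m·K/W
  R'_nickel alloy = ln(0.0422/0.0325)/(2πk) = 0.2612/(2π·11.5) = 0.003615 m·K/W
  R'_vermiculite board = ln(0.0592/0.0422)/(2πk) = 0.3385/(2π·0.0555) = 0.9707 m·K/W
ΣR = 0.008054 + 0.003615 + 0.9707 = 0.9824 m·K/W
Q' = ΔT/ΣR = (467 °C − 31.4 °C)/0.9824 = 443 W/m

Q' = 443 W/m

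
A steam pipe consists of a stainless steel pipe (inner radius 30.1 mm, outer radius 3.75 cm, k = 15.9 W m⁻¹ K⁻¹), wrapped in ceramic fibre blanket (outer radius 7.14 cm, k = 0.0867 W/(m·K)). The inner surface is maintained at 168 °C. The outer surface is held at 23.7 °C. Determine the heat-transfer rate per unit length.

Treat each layer as a resistance in series:
  R'_stainless steel = ln(0.0375/0.0301)/(2πk) = 0.2198/(2π·15.9) = 0.002200 m·K/W
  R'_ceramic fibre blanket = ln(0.0714/0.0375)/(2πk) = 0.6440/(2π·0.0867) = 1.182 m·K/W
ΣR = 0.002200 + 1.182 = 1.184 m·K/W
Q' = ΔT/ΣR = (168 °C − 23.7 °C)/1.184 = 122 W/m

Q' = 122 W/m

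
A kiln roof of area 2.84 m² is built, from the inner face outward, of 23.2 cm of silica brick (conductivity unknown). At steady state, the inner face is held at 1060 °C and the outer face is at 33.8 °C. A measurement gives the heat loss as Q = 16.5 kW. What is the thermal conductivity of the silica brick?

k = 1.31 W/m·K

ΣR = ΔT/Q = |1060 − 33.8|/16500 = 0.06219 K/W
L/(kA) = 0.06219 ⇒ k = 0.232/(0.06219·2.84) = 1.31 W/m·K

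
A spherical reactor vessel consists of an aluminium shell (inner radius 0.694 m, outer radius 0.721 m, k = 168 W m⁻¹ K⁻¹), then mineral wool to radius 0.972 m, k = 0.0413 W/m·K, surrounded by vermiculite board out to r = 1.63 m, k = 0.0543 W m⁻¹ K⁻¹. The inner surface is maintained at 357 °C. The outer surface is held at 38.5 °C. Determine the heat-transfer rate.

Resistance network (inner→outer):
  R_aluminium = (1/0.694 − 1/0.721)/(4πk) = 0.05396/(4π·168) = 2.556×10^-5 K/W
  R_mineral wool = (1/0.721 − 1/0.972)/(4πk) = 0.3582/(4π·0.0413) = 0.6901 K/W
  R_vermiculite board = (1/0.972 − 1/1.63)/(4πk) = 0.4153/(4π·0.0543) = 0.6086 K/W
ΣR = 2.556×10^-5 + 0.6901 + 0.6086 = 1.299 K/W
Q = ΔT/ΣR = (357 °C − 38.5 °C)/1.299 = 245 W

Q = 245 W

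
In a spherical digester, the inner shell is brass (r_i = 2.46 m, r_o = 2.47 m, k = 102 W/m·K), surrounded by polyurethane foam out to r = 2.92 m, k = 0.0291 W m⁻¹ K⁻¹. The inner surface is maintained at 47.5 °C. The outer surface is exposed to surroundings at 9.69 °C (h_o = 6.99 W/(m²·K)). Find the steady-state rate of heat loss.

Q = 220 W

Series thermal resistances, inner to outer:
  R_brass = (1/2.46 − 1/2.47)/(4πk) = 0.001646/(4π·102) = 1.284×10^-6 K/W
  R_polyurethane foam = (1/2.47 − 1/2.92)/(4πk) = 0.06239/(4π·0.0291) = 0.1706 K/W
  R_conv,out = 1/(4πr²h) = 1/(4π·2.92²·6.99) = 0.001335 K/W
ΣR = 1.284×10^-6 + 0.1706 + 0.001335 = 0.1719 K/W
Q = ΔT/ΣR = (47.5 °C − 9.69 °C)/0.1719 = 220 W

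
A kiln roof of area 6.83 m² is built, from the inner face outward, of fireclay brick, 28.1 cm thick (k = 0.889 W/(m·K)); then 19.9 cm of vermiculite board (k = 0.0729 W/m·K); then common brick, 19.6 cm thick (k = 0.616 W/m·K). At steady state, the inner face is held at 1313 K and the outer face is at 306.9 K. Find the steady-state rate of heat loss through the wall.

Treat each layer as a resistance in series:
  R_fireclay brick = L/(kA) = 0.281/(0.889·6.83) = 0.04628 K/W
  R_vermiculite board = L/(kA) = 0.199/(0.0729·6.83) = 0.3997 K/W
  R_common brick = L/(kA) = 0.196/(0.616·6.83) = 0.04659 K/W
ΣR = 0.04628 + 0.3997 + 0.04659 = 0.4926 K/W
Q = ΔT/ΣR = (1313 K − 306.9 K)/0.4926 = 2040 W

Q = 2.04 kW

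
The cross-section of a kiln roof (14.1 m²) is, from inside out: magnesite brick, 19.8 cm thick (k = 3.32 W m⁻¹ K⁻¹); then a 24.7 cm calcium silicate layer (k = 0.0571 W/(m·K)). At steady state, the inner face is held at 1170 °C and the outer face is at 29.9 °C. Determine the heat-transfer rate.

Resistance network (inner→outer):
  R_magnesite brick = L/(kA) = 0.198/(3.32·14.1) = 0.004230 K/W
  R_calcium silicate = L/(kA) = 0.247/(0.0571·14.1) = 0.3068 K/W
ΣR = 0.004230 + 0.3068 = 0.3110 K/W
Q = ΔT/ΣR = (1170 °C − 29.9 °C)/0.3110 = 3670 W

Q = 3.67 kW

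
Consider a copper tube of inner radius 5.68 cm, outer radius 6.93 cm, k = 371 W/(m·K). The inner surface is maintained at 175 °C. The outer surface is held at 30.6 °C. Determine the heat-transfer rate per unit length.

Q' = 2πk·ΔT/ln(r₂/r₁) = 2π × 371 × 144.4 / ln(0.0693/0.0568) = 1.69×10^6 W/m

Q' = 1.69×10^6 W/m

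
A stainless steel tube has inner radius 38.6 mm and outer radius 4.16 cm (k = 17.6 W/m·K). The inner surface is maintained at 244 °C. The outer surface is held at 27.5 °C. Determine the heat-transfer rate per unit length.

Q' = 3.20×10^5 W/m

Q' = 2πk·ΔT/ln(r₂/r₁) = 2π × 17.6 × 216.5 / ln(0.0416/0.0386) = 3.20×10^5 W/m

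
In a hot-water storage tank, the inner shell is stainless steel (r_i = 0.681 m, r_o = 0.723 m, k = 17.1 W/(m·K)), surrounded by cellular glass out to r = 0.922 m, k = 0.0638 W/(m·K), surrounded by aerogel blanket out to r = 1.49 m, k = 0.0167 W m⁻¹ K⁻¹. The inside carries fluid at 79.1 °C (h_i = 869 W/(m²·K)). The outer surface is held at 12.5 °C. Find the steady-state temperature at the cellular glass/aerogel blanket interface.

Treat each layer as a resistance in series:
  R_conv,in = 1/(4πr²h) = 1/(4π·0.681²·869) = 1.975×10^-4 K/W
  R_stainless steel = (1/0.681 − 1/0.723)/(4πk) = 0.08530/(4π·17.1) = 3.970×10^-4 K/W
  R_cellular glass = (1/0.723 − 1/0.922)/(4πk) = 0.2985/(4π·0.0638) = 0.3724 K/W
  R_aerogel blanket = (1/0.922 − 1/1.49)/(4πk) = 0.4135/(4π·0.0167) = 1.970 K/W
ΣR = 1.975×10^-4 + 3.970×10^-4 + 0.3724 + 1.970 = 2.343 K/W
Q = ΔT/ΣR = (79.1 °C − 12.5 °C)/2.343 = 28.43 W
From the inner boundary to the cellular glass/aerogel blanket interface, ΣR_partial = 0.3730 K/W.
T_interface = T_in − Q·ΣR_partial = 79.1 °C − (28.43)(0.3730) = 68.5 °C

T = 68.5 °C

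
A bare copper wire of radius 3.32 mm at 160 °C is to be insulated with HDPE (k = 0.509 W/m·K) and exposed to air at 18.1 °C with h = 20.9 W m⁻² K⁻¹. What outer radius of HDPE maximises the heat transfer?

For a cylinder, r_cr = k_ins/h = 0.509/20.9 = 0.0244 m = 2.44 cm

r_cr = 2.44 cm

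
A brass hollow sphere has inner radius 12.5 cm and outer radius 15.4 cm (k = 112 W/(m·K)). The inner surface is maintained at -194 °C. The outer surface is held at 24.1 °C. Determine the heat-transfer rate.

Q = 4πk·ΔT/(1/r₁ − 1/r₂) = 4π × 112 × 218.1 / (1/0.125 − 1/0.154) = 2.04×10^5 W

Q = 204 kW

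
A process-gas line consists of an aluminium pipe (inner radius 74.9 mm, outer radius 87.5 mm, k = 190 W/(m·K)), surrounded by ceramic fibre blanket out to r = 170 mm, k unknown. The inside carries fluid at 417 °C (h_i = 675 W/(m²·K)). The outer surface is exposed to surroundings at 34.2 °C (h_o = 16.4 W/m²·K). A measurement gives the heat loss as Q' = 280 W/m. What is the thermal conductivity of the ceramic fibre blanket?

ΣR = ΔT/Q' = |417 − 34.2|/280 = 1.367 m·K/W
Known resistances:
  R'_conv,in = 1/(2πr h) = 1/(2π·0.0749·675) = 0.003148 m·K/W
  R'_aluminium = ln(0.0875/0.0749)/(2πk) = 0.1555/(2π·190) = 1.302×10^-4 m·K/W
  R'_conv,out = 1/(2πr h) = 1/(2π·0.170·16.4) = 0.05709 m·K/W
R_ceramic fibre blanket = ΣR − ΣR_known = 1.367 − 0.06037 = 1.307 m·K/W
ln(r₂/r₁)/(2πk) = 1.307 ⇒ k = 0.6642/(2π·1.307) = 0.0809 W/m·K

k = 0.0809 W/m·K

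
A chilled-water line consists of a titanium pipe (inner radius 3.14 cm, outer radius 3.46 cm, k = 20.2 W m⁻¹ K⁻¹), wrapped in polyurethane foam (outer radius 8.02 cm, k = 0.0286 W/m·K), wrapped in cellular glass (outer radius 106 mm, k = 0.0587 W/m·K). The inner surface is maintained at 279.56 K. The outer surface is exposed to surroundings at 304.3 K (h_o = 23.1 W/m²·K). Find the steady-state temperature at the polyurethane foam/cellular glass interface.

Resistance network (inner→outer):
  R'_titanium = ln(0.0346/0.0314)/(2πk) = 0.09705/(2π·20.2) = 7.646×10^-4 m·K/W
  R'_polyurethane foam = ln(0.0802/0.0346)/(2πk) = 0.8407/(2π·0.0286) = 4.678 m·K/W
  R'_cellular glass = ln(0.106/0.0802)/(2πk) = 0.2789/(2π·0.0587) = 0.7562 m·K/W
  R'_conv,out = 1/(2πr h) = 1/(2π·0.106·23.1) = 0.06500 m·K/W
ΣR = 7.646×10^-4 + 4.678 + 0.7562 + 0.06500 = 5.500 m·K/W
Q' = ΔT/ΣR = (279.56 K − 304.3 K)/5.500 = -4.498 W/m
From the inner boundary to the polyurethane foam/cellular glass interface, ΣR_partial = 4.679 m·K/W.
T_interface = T_in − Q'·ΣR_partial = 279.56 K − (-4.498)(4.679) = 300.6 K

T = 300.6 K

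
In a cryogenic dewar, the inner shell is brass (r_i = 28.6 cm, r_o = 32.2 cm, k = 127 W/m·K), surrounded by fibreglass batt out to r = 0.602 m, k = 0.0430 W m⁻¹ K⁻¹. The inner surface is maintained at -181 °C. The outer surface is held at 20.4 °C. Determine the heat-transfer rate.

Q = 75.3 W

Series thermal resistances, inner to outer:
  R_brass = (1/0.286 − 1/0.322)/(4πk) = 0.3909/(4π·127) = 2.449×10^-4 K/W
  R_fibreglass batt = (1/0.322 − 1/0.602)/(4πk) = 1.444/(4π·0.0430) = 2.673 K/W
ΣR = 2.449×10^-4 + 2.673 = 2.673 K/W
Q = ΔT/ΣR = (-181 °C − 20.4 °C)/2.673 = -75.3 W
(Negative Q ⇒ heat flows inward; heat gain = 75.3 W.)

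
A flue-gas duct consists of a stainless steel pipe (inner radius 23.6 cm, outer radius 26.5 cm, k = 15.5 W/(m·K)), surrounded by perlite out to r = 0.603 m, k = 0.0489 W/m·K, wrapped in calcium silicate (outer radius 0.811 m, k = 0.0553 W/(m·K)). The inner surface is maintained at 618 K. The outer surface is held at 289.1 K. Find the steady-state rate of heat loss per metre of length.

Series thermal resistances, inner to outer:
  R'_stainless steel = ln(0.265/0.236)/(2πk) = 0.1159/(2π·15.5) = 0.001190 m·K/W
  R'_perlite = ln(0.603/0.265)/(2πk) = 0.8222/(2π·0.0489) = 2.676 m·K/W
  R'_calcium silicate = ln(0.811/0.603)/(2πk) = 0.2964/(2π·0.0553) = 0.8529 m·K/W
ΣR = 0.001190 + 2.676 + 0.8529 = 3.530 m·K/W
Q' = ΔT/ΣR = (618 K − 289.1 K)/3.530 = 93.2 W/m

Q' = 93.2 W/m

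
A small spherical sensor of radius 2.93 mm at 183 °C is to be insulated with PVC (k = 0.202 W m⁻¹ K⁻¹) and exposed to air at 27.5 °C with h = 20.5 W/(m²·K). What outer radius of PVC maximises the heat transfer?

r_cr = 1.97 cm

For a sphere, r_cr = 2k_ins/h = 2·0.202/20.5 = 0.0197 m = 1.97 cm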